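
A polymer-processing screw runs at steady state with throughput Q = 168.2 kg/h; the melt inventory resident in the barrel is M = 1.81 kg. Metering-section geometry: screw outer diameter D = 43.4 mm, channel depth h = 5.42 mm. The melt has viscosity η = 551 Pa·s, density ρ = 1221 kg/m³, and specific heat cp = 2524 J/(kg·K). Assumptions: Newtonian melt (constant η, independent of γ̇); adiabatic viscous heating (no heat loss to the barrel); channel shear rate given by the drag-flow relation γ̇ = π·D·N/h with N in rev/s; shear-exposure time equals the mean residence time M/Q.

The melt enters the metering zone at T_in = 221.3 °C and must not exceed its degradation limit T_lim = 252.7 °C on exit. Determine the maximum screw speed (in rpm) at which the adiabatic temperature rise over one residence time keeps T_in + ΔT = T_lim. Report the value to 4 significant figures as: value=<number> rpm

Convert throughput: Q = 168.2 kg/h = 168.2/3600 = 0.0467222 kg/s
t_res = M / Q_s = 1.81 / 0.0467222 = 38.7396 s
D = 43.4 mm = 0.0434 m;  h = 5.42 mm = 0.00542 m
Allowable rise: ΔT_a = T_lim − T_in = 252.7 − 221.3 = 31.4 K
γ̇_max² = ΔT_a·ρ·cp/(η·t_res) = 31.4·1221·2524/(551·38.7396) = 4533.44 s⁻²
Take the square root: γ̇_max = √(4533.44) = 67.3308 s⁻¹
N_max = γ̇_max h / (πD) = 67.3308·0.00542/(π·0.0434) = 2.67654 rev/s → ×60 = 160.592 rpm

value=160.6 rpm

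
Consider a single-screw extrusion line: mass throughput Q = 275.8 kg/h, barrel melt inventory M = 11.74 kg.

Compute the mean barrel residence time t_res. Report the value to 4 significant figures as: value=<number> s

value=153.2 s

Q_s = Q / 3600 = 275.8 / 3600 = 0.0766111 kg/s
t_res = M / Q_s = 11.74 / 0.0766111 = 153.241 s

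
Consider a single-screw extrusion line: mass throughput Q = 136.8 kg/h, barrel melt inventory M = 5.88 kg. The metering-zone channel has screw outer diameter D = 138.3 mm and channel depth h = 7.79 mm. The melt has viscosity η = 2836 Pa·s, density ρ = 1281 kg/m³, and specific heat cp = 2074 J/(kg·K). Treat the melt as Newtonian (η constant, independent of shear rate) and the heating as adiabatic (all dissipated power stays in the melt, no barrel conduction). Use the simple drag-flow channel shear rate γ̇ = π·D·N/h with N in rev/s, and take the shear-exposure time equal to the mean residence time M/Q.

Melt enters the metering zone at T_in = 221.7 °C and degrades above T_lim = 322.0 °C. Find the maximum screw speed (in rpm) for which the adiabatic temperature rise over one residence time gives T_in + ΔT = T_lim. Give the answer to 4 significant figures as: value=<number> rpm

value=26.51 rpm

Q_s = Q / 3600 = 136.8 / 3600 = 0.038 kg/s
Mean residence time: t_res = M/Q_s = 5.88 kg / 0.038 kg/s = 154.737 s
D = 138.3 mm = 0.1383 m;  h = 7.79 mm = 0.00779 m
Allowable rise: ΔT_a = T_lim − T_in = 322.0 − 221.7 = 100.3 K
γ̇_max² = ΔT_a·ρ·cp / (η·t_res) = [100.3 × 1281 × 2074] / [2836 × 154.737] = 607.238 s⁻²
Take the square root: γ̇_max = √(607.238) = 24.6422 s⁻¹
N_max = γ̇_max h / (πD) = 24.6422·0.00779/(π·0.1383) = 0.441819 rev/s → ×60 = 26.5092 rpm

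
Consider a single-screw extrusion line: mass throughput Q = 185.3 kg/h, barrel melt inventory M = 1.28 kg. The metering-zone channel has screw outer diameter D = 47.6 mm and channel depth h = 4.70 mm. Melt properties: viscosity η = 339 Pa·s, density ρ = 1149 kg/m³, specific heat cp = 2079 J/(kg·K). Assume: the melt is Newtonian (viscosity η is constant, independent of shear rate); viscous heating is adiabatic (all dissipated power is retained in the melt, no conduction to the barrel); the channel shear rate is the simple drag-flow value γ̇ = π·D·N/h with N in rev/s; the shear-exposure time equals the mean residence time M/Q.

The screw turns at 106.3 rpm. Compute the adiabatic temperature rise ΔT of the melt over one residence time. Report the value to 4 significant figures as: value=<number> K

Q_s = Q / 3600 = 185.3 / 3600 = 0.0514722 kg/s
t_res = M / Q_s = 1.28 / 0.0514722 = 24.8678 s
Convert to SI: D = 0.0476 m, h = 0.0047 m, N = 106.3/60 = 1.77167 rev/s
Shear rate: γ̇ = πDN/h = π·0.0476·1.77167/0.0047 = 56.3691 s⁻¹
Adiabatic rise: ΔT = η γ̇² t_res / (ρ cp) = 339·(56.3691)²·24.8678 / (1149·2079) = 11.2136 K

value=11.21 K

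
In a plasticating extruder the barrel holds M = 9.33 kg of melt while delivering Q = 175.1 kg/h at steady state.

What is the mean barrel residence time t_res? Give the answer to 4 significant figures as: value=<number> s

value=191.8 s

Convert throughput: Q = 175.1 kg/h = 175.1/3600 = 0.0486389 kg/s
Mean residence time: t_res = M/Q_s = 9.33 kg / 0.0486389 kg/s = 191.822 s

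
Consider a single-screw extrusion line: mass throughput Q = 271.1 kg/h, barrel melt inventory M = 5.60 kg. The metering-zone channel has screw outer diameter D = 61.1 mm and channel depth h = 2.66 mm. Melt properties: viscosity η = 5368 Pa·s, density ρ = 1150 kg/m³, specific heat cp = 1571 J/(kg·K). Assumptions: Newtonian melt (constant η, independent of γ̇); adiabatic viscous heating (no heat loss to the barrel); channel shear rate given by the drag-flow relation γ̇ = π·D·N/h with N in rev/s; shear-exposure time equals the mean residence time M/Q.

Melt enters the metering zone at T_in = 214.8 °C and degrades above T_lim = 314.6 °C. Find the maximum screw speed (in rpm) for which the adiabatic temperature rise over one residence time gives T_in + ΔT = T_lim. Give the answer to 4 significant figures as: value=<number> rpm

value=17.67 rpm

Throughput in SI: Q_s = 271.1 kg/h ÷ 3600 s/h = 0.0753056 kg/s
Mean residence time: t_res = M/Q_s = 5.60 kg / 0.0753056 kg/s = 74.3637 s
Convert to metres: D = 0.0611 m, h = 0.00266 m
ΔT_a = T_lim − T_in = 314.6 − 214.8 = 99.8 K
Invert ΔT = ηγ̇²t_res/(ρcp) for γ̇: γ̇_max² = ΔT_a ρ cp / (η t_res) = 99.8·1150·1571 / (5368·74.3637) = 451.68 s⁻²
γ̇_max = √451.68 = 21.2528 s⁻¹
N_max = γ̇_max·h / (π·D) = 21.2528 · 0.00266 / (π · 0.0611) = 0.294514 rev/s = 17.6708 rpm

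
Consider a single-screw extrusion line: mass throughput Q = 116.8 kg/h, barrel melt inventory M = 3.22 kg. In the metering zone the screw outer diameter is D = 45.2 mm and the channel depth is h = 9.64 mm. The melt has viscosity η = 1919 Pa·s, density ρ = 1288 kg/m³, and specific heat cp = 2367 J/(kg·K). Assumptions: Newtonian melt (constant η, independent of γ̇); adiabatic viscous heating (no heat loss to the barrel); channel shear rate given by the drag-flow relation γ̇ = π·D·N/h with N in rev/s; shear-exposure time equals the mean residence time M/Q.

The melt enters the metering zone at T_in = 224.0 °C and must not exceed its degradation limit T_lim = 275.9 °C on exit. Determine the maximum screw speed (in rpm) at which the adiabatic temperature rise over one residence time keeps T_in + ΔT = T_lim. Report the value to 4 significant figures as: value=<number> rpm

value=117.4 rpm

Throughput in SI: Q_s = 116.8 kg/h ÷ 3600 s/h = 0.0324444 kg/s
t_res = M / Q_s = 3.22 ÷ 0.0324444 = 99.2466 s
Convert to metres: D = 0.0452 m, h = 0.00964 m
ΔT_a = T_lim − T_in = 275.9 °C − 224.0 °C = 51.9 K
γ̇_max² = ΔT_a·ρ·cp/(η·t_res) = 51.9·1288·2367/(1919·99.2466) = 830.789 s⁻²
γ̇_max = √830.789 = 28.8234 s⁻¹
N_max = γ̇_max h / (πD) = 28.8234·0.00964/(π·0.0452) = 1.95674 rev/s → ×60 = 117.405 rpm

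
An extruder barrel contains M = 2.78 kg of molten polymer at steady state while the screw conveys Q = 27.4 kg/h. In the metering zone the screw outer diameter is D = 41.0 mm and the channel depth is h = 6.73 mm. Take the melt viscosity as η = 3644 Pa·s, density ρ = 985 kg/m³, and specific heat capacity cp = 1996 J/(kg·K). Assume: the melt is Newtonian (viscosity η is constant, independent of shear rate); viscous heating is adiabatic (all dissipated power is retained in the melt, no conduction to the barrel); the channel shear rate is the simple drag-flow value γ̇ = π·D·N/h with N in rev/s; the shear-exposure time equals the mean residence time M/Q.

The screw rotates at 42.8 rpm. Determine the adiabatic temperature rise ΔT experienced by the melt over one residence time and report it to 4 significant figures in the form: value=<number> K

Throughput in SI: Q_s = 27.4 kg/h ÷ 3600 s/h = 0.00761111 kg/s
t_res = M / Q_s = 2.78 / 0.00761111 = 365.255 s
D = 41.0 mm = 0.041 m;  h = 6.73 mm = 0.00673 m;  N = 42.8 rpm / 60 = 0.713333 rev/s
Shear rate: γ̇ = πDN/h = π·0.041·0.713333/0.00673 = 13.6525 s⁻¹
ΔT = η·γ̇²·t_res / (ρ·cp) = 3644 · (13.6525)² · 365.255 / (985 · 1996) = 126.183 K

value=126.2 K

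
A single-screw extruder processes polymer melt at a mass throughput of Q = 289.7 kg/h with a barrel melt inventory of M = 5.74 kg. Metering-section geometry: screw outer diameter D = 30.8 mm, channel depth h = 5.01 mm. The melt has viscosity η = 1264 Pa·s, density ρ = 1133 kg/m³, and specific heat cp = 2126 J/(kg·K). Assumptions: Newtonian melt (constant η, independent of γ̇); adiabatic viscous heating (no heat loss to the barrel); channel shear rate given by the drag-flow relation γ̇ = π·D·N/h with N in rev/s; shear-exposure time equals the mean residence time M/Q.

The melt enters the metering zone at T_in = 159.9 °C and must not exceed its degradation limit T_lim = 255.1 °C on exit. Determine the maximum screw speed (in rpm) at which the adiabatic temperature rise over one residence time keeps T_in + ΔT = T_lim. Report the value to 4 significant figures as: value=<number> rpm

value=156.7 rpm

Q_s = Q / 3600 = 289.7 / 3600 = 0.0804722 kg/s
Mean residence time: t_res = M/Q_s = 5.74 kg / 0.0804722 kg/s = 71.329 s
Convert to metres: D = 0.0308 m, h = 0.00501 m
ΔT_a = T_lim − T_in = 255.1 − 159.9 = 95.2 K
γ̇_max² = ΔT_a·ρ·cp / (η·t_res) = [95.2 × 1133 × 2126] / [1264 × 71.329] = 2543.41 s⁻²
γ̇_max = sqrt(2543.41) = 50.4323 s⁻¹
N_max = γ̇_max·h / (π·D) = 50.4323 · 0.00501 / (π · 0.0308) = 2.61123 rev/s = 156.674 rpm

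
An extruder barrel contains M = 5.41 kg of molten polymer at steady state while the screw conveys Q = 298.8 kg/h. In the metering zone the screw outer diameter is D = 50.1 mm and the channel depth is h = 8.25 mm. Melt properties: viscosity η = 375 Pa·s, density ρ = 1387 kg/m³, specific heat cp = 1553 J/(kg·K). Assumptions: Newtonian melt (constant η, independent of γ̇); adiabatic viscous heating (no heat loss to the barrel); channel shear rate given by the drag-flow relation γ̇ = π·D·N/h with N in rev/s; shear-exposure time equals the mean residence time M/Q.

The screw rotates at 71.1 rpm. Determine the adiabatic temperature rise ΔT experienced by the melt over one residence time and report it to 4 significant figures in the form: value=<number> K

value=5.800 K

Throughput in SI: Q_s = 298.8 kg/h ÷ 3600 s/h = 0.083 kg/s
Mean residence time: t_res = M/Q_s = 5.41 kg / 0.083 kg/s = 65.1807 s
Geometry in metres: D = 50.1 mm → 0.0501 m, h = 8.25 mm → 0.00825 m; screw speed N = 71.1 rpm = 1.185 rev/s
Shear rate: γ̇ = πDN/h = π·0.0501·1.185/0.00825 = 22.6075 s⁻¹
Adiabatic rise: ΔT = η γ̇² t_res / (ρ cp) = 375·(22.6075)²·65.1807 / (1387·1553) = 5.79971 K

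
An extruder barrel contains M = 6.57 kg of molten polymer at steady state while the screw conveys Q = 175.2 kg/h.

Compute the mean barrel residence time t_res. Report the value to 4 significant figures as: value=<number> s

value=135.0 s

Q_s = Q / 3600 = 175.2 / 3600 = 0.0486667 kg/s
t_res = M / Q_s = 6.57 ÷ 0.0486667 = 135 s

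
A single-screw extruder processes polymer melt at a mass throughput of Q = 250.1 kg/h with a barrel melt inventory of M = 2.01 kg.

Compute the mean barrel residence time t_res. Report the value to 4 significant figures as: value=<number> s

Convert throughput: Q = 250.1 kg/h = 250.1/3600 = 0.0694722 kg/s
t_res = M / Q_s = 2.01 / 0.0694722 = 28.9324 s

value=28.93 s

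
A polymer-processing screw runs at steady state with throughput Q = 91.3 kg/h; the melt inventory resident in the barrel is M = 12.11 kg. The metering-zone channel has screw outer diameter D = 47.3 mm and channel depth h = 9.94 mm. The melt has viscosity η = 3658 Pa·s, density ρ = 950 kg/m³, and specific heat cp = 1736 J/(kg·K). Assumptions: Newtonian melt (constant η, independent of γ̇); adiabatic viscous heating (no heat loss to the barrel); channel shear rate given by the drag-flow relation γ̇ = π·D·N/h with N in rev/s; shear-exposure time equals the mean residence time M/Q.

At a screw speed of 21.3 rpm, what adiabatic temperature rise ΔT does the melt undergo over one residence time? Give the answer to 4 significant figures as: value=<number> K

value=29.83 K

Q_s = Q / 3600 = 91.3 / 3600 = 0.0253611 kg/s
Mean residence time: t_res = M/Q_s = 12.11 kg / 0.0253611 kg/s = 477.503 s
Geometry in metres: D = 47.3 mm → 0.0473 m, h = 9.94 mm → 0.00994 m; screw speed N = 21.3 rpm = 0.355 rev/s
γ̇ = π D N / h = (π)(0.0473)(0.355) / 0.00994 = 5.30705 s⁻¹
ΔT = η·γ̇²·t_res/(ρ·cp) = [3658 × 5.30705² × 477.503] / [950 × 1736] = 29.8299 K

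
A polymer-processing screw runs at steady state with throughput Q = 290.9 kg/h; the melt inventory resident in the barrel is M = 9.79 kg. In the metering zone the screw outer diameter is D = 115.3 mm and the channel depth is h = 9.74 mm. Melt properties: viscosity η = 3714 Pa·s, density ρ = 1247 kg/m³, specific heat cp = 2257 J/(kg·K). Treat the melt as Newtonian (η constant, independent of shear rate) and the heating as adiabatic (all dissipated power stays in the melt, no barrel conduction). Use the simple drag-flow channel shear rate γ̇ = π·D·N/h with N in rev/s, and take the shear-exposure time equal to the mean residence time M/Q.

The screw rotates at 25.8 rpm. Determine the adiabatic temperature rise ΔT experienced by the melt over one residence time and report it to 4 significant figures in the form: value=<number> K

Q_s = Q / 3600 = 290.9 / 3600 = 0.0808056 kg/s
Mean residence time: t_res = M/Q_s = 9.79 kg / 0.0808056 kg/s = 121.155 s
Geometry in metres: D = 115.3 mm → 0.1153 m, h = 9.74 mm → 0.00974 m; screw speed N = 25.8 rpm = 0.43 rev/s
γ̇ = π D N / h = (π)(0.1153)(0.43) / 0.00974 = 15.9915 s⁻¹
ΔT = η·γ̇²·t_res/(ρ·cp) = [3714 × 15.9915² × 121.155] / [1247 × 2257] = 40.8849 K

value=40.88 K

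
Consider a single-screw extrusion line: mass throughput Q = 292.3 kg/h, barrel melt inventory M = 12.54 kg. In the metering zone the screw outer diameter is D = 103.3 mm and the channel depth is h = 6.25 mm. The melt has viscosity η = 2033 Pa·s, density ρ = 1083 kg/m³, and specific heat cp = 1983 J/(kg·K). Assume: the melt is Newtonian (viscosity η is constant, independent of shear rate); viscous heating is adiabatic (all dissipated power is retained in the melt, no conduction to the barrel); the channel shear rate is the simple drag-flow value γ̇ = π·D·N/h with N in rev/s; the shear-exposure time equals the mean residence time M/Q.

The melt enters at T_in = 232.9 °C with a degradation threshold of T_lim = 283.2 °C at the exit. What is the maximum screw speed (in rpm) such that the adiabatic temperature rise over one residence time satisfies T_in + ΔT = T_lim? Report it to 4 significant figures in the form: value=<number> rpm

Throughput in SI: Q_s = 292.3 kg/h ÷ 3600 s/h = 0.0811944 kg/s
t_res = M / Q_s = 12.54 / 0.0811944 = 154.444 s
Convert to metres: D = 0.1033 m, h = 0.00625 m
ΔT_a = T_lim − T_in = 283.2 °C − 232.9 °C = 50.3 K
γ̇_max² = ΔT_a·ρ·cp / (η·t_res) = [50.3 × 1083 × 1983] / [2033 × 154.444] = 344.041 s⁻²
γ̇_max = sqrt(344.041) = 18.5483 s⁻¹
Solve γ̇ = πDN/h for N: N_max = γ̇_max·h/(π·D) = 18.5483 × 0.00625 / (π × 0.1033) = 0.357219 rev/s = 21.4332 rpm

value=21.43 rpm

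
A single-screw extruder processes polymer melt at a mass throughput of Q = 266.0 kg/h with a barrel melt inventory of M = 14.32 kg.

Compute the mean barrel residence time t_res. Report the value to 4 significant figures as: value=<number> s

value=193.8 s

Throughput in SI: Q_s = 266.0 kg/h ÷ 3600 s/h = 0.0738889 kg/s
t_res = M / Q_s = 14.32 ÷ 0.0738889 = 193.805 s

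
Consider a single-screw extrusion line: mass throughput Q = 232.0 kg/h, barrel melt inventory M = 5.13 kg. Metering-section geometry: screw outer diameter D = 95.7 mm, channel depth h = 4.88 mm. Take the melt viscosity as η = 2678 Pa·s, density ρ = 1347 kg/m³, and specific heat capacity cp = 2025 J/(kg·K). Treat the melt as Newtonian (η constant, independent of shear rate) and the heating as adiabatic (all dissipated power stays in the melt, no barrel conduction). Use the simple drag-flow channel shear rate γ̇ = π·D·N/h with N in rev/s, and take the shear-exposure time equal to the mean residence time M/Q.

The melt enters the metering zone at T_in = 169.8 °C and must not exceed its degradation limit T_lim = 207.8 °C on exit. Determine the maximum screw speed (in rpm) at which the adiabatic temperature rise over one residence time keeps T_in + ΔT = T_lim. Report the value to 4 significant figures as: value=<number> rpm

value=21.47 rpm

Throughput in SI: Q_s = 232.0 kg/h ÷ 3600 s/h = 0.0644444 kg/s
t_res = M / Q_s = 5.13 / 0.0644444 = 79.6034 s
D = 95.7 mm = 0.0957 m;  h = 4.88 mm = 0.00488 m
ΔT_a = T_lim − T_in = 207.8 °C − 169.8 °C = 38 K
Invert ΔT = ηγ̇²t_res/(ρcp) for γ̇: γ̇_max² = ΔT_a ρ cp / (η t_res) = 38·1347·2025 / (2678·79.6034) = 486.221 s⁻²
γ̇_max = sqrt(486.221) = 22.0504 s⁻¹
N_max = γ̇_max h / (πD) = 22.0504·0.00488/(π·0.0957) = 0.357911 rev/s → ×60 = 21.4747 rpm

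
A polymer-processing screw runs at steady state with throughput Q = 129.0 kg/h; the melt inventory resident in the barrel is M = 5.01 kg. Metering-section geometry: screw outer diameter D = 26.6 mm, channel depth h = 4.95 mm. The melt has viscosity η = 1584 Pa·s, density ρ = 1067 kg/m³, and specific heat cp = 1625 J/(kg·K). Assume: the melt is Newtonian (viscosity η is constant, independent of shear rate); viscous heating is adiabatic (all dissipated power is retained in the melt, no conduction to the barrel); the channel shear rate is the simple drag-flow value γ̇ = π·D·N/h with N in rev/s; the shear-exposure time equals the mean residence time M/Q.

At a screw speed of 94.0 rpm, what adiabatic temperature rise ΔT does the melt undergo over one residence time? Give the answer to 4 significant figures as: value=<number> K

Q_s = Q / 3600 = 129.0 / 3600 = 0.0358333 kg/s
t_res = M / Q_s = 5.01 / 0.0358333 = 139.814 s
D = 26.6 mm = 0.0266 m;  h = 4.95 mm = 0.00495 m;  N = 94.0 rpm / 60 = 1.56667 rev/s
γ̇ = π D N / h = (π)(0.0266)(1.56667) / 0.00495 = 26.4486 s⁻¹
Adiabatic rise: ΔT = η γ̇² t_res / (ρ cp) = 1584·(26.4486)²·139.814 / (1067·1625) = 89.3498 K

value=89.35 K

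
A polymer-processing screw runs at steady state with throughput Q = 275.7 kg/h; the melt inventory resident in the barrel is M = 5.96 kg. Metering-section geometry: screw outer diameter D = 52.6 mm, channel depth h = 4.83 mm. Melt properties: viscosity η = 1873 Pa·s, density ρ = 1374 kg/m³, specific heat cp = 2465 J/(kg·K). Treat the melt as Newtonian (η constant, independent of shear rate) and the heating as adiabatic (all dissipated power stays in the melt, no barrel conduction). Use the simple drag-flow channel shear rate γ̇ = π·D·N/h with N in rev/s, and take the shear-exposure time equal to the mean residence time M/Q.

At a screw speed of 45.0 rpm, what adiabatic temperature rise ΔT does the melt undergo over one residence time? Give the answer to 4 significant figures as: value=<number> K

value=28.34 K

Convert throughput: Q = 275.7 kg/h = 275.7/3600 = 0.0765833 kg/s
Mean residence time: t_res = M/Q_s = 5.96 kg / 0.0765833 kg/s = 77.8237 s
D = 52.6 mm = 0.0526 m;  h = 4.83 mm = 0.00483 m;  N = 45.0 rpm / 60 = 0.75 rev/s
γ̇ = π·D·N / h = π · 0.0526 · 0.75 / 0.00483 = 25.6596 s⁻¹
Adiabatic rise: ΔT = η γ̇² t_res / (ρ cp) = 1873·(25.6596)²·77.8237 / (1374·2465) = 28.3365 K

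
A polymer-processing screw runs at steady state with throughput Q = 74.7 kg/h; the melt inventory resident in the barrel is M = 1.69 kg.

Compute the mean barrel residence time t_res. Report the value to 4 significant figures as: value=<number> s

Convert throughput: Q = 74.7 kg/h = 74.7/3600 = 0.02075 kg/s
t_res = M / Q_s = 1.69 / 0.02075 = 81.4458 s

value=81.45 s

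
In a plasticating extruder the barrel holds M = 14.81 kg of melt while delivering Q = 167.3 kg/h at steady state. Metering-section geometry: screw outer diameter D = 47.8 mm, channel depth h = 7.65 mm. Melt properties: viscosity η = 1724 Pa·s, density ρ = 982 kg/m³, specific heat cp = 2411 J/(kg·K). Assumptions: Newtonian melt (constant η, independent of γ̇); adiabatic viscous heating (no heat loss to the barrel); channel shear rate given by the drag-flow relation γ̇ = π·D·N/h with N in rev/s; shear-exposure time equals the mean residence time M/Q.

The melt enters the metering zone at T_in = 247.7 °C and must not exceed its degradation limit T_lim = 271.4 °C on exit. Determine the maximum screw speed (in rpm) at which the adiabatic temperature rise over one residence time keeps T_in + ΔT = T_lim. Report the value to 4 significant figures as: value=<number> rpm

value=30.89 rpm

Convert throughput: Q = 167.3 kg/h = 167.3/3600 = 0.0464722 kg/s
Mean residence time: t_res = M/Q_s = 14.81 kg / 0.0464722 kg/s = 318.685 s
D = 47.8 mm = 0.0478 m;  h = 7.65 mm = 0.00765 m
ΔT_a = T_lim − T_in = 271.4 − 247.7 = 23.7 K
γ̇_max² = ΔT_a·ρ·cp/(η·t_res) = 23.7·982·2411/(1724·318.685) = 102.131 s⁻²
Take the square root: γ̇_max = √(102.131) = 10.106 s⁻¹
N_max = γ̇_max h / (πD) = 10.106·0.00765/(π·0.0478) = 0.514829 rev/s → ×60 = 30.8897 rpm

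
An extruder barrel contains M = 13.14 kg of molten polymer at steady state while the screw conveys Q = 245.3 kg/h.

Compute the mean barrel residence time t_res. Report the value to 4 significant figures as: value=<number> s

value=192.8 s

Convert throughput: Q = 245.3 kg/h = 245.3/3600 = 0.0681389 kg/s
t_res = M / Q_s = 13.14 / 0.0681389 = 192.841 s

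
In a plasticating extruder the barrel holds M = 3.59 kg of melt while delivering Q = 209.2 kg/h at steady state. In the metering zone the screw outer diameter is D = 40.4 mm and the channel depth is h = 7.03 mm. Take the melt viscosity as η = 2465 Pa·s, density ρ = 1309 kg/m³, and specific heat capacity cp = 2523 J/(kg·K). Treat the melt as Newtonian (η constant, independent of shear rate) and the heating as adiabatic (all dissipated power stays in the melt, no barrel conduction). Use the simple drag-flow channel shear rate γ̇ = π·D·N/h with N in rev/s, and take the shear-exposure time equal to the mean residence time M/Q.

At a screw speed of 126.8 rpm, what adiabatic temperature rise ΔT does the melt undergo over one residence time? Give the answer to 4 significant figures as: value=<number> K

Throughput in SI: Q_s = 209.2 kg/h ÷ 3600 s/h = 0.0581111 kg/s
t_res = M / Q_s = 3.59 / 0.0581111 = 61.7782 s
Convert to SI: D = 0.0404 m, h = 0.00703 m, N = 126.8/60 = 2.11333 rev/s
Shear rate: γ̇ = πDN/h = π·0.0404·2.11333/0.00703 = 38.1543 s⁻¹
Adiabatic rise: ΔT = η γ̇² t_res / (ρ cp) = 2465·(38.1543)²·61.7782 / (1309·2523) = 67.1248 K

value=67.12 K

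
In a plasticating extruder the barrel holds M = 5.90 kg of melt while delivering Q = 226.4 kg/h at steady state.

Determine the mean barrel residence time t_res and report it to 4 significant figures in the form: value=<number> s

Q_s = Q / 3600 = 226.4 / 3600 = 0.0628889 kg/s
t_res = M / Q_s = 5.90 ÷ 0.0628889 = 93.8163 s

value=93.82 s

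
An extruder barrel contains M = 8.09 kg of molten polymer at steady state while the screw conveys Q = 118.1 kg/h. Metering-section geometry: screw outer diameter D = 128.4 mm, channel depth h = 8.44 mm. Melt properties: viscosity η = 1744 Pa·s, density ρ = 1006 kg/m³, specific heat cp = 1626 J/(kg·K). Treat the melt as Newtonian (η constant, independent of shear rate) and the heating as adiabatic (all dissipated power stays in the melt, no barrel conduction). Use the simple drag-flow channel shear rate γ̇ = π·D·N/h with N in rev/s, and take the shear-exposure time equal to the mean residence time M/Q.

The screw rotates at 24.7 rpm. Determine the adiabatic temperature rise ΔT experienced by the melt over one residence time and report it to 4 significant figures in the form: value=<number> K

Q_s = Q / 3600 = 118.1 / 3600 = 0.0328056 kg/s
t_res = M / Q_s = 8.09 / 0.0328056 = 246.605 s
Convert to SI: D = 0.1284 m, h = 0.00844 m, N = 24.7/60 = 0.411667 rev/s
γ̇ = π·D·N / h = π · 0.1284 · 0.411667 / 0.00844 = 19.6752 s⁻¹
ΔT = η·γ̇²·t_res / (ρ·cp) = 1744 · (19.6752)² · 246.605 / (1006 · 1626) = 101.781 K

value=101.8 K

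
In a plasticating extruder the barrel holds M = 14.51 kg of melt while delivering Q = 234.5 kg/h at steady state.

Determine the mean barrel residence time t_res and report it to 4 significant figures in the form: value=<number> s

value=222.8 s

Throughput in SI: Q_s = 234.5 kg/h ÷ 3600 s/h = 0.0651389 kg/s
Mean residence time: t_res = M/Q_s = 14.51 kg / 0.0651389 kg/s = 222.755 s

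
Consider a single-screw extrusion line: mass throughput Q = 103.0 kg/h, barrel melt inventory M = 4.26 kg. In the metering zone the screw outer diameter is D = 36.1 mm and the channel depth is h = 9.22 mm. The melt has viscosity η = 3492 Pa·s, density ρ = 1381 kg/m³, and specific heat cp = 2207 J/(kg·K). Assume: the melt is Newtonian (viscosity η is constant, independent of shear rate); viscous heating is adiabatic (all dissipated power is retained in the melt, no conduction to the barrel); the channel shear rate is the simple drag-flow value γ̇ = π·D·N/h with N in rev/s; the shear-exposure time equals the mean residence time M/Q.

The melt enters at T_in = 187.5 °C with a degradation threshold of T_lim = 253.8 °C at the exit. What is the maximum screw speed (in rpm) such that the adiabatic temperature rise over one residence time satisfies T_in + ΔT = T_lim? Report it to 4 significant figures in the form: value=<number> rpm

value=96.16 rpm

Throughput in SI: Q_s = 103.0 kg/h ÷ 3600 s/h = 0.0286111 kg/s
t_res = M / Q_s = 4.26 ÷ 0.0286111 = 148.893 s
D = 36.1 mm = 0.0361 m;  h = 9.22 mm = 0.00922 m
ΔT_a = T_lim − T_in = 253.8 °C − 187.5 °C = 66.3 K
γ̇_max² = ΔT_a·ρ·cp/(η·t_res) = 66.3·1381·2207/(3492·148.893) = 388.652 s⁻²
γ̇_max = sqrt(388.652) = 19.7142 s⁻¹
N_max = γ̇_max h / (πD) = 19.7142·0.00922/(π·0.0361) = 1.60271 rev/s → ×60 = 96.1624 rpm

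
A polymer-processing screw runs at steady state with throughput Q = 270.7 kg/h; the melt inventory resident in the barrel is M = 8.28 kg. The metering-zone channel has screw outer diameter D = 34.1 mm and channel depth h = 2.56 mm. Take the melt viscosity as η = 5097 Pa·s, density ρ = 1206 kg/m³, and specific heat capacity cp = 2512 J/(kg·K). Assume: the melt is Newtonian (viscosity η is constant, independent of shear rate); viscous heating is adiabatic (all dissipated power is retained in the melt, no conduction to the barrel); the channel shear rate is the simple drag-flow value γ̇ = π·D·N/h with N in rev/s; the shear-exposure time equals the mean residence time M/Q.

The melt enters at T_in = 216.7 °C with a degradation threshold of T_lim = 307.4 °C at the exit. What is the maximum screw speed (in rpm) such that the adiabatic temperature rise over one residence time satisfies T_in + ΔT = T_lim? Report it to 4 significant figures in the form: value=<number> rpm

value=31.72 rpm

Convert throughput: Q = 270.7 kg/h = 270.7/3600 = 0.0751944 kg/s
t_res = M / Q_s = 8.28 / 0.0751944 = 110.115 s
D = 34.1 mm = 0.0341 m;  h = 2.56 mm = 0.00256 m
Allowable rise: ΔT_a = T_lim − T_in = 307.4 − 216.7 = 90.7 K
γ̇_max² = ΔT_a·ρ·cp / (η·t_res) = [90.7 × 1206 × 2512] / [5097 × 110.115] = 489.57 s⁻²
γ̇_max = sqrt(489.57) = 22.1262 s⁻¹
N_max = γ̇_max·h / (π·D) = 22.1262 · 0.00256 / (π · 0.0341) = 0.528741 rev/s = 31.7245 rpm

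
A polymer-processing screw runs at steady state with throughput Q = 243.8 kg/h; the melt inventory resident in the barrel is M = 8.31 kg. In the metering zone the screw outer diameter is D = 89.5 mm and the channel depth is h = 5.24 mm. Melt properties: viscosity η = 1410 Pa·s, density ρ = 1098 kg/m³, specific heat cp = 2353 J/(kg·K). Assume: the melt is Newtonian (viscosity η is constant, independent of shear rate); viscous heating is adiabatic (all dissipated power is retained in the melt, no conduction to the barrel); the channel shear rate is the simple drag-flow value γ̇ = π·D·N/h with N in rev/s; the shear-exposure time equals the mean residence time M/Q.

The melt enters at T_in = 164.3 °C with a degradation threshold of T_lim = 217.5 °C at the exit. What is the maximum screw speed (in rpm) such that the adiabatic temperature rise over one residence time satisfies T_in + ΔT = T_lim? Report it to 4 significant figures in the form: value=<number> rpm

Q_s = Q / 3600 = 243.8 / 3600 = 0.0677222 kg/s
t_res = M / Q_s = 8.31 ÷ 0.0677222 = 122.707 s
D = 89.5 mm = 0.0895 m;  h = 5.24 mm = 0.00524 m
ΔT_a = T_lim − T_in = 217.5 °C − 164.3 °C = 53.2 K
Invert ΔT = ηγ̇²t_res/(ρcp) for γ̇: γ̇_max² = ΔT_a ρ cp / (η t_res) = 53.2·1098·2353 / (1410·122.707) = 794.414 s⁻²
γ̇_max = √794.414 = 28.1854 s⁻¹
N_max = γ̇_max·h / (π·D) = 28.1854 · 0.00524 / (π · 0.0895) = 0.525269 rev/s = 31.5161 rpm

value=31.52 rpm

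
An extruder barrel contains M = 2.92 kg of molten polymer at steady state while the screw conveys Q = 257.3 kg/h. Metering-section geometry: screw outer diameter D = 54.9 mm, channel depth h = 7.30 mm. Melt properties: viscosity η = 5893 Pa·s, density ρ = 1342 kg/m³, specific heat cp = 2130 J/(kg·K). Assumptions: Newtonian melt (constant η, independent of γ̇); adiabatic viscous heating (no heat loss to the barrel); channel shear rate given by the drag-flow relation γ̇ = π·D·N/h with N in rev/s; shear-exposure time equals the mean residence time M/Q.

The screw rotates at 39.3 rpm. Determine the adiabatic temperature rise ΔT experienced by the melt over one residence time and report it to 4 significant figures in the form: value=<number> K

Q_s = Q / 3600 = 257.3 / 3600 = 0.0714722 kg/s
Mean residence time: t_res = M/Q_s = 2.92 kg / 0.0714722 kg/s = 40.855 s
D = 54.9 mm = 0.0549 m;  h = 7.30 mm = 0.0073 m;  N = 39.3 rpm / 60 = 0.655 rev/s
Shear rate: γ̇ = πDN/h = π·0.0549·0.655/0.0073 = 15.4754 s⁻¹
ΔT = η·γ̇²·t_res / (ρ·cp) = 5893 · (15.4754)² · 40.855 / (1342 · 2130) = 20.1712 K

value=20.17 K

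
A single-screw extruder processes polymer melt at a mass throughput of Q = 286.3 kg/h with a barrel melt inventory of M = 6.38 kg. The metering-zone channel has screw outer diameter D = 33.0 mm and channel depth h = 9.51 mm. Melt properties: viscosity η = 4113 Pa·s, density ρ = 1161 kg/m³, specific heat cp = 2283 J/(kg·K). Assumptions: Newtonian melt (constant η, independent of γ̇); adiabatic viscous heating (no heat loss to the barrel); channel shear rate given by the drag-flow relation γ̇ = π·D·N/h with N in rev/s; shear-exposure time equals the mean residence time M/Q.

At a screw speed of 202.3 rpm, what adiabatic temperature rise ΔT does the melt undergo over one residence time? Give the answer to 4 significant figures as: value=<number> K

value=168.2 K

Throughput in SI: Q_s = 286.3 kg/h ÷ 3600 s/h = 0.0795278 kg/s
t_res = M / Q_s = 6.38 / 0.0795278 = 80.2235 s
D = 33.0 mm = 0.033 m;  h = 9.51 mm = 0.00951 m;  N = 202.3 rpm / 60 = 3.37167 rev/s
γ̇ = π D N / h = (π)(0.033)(3.37167) / 0.00951 = 36.756 s⁻¹
Adiabatic rise: ΔT = η γ̇² t_res / (ρ cp) = 4113·(36.756)²·80.2235 / (1161·2283) = 168.182 K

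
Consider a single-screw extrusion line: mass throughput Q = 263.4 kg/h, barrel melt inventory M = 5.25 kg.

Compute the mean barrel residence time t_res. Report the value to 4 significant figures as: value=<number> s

value=71.75 s

Convert throughput: Q = 263.4 kg/h = 263.4/3600 = 0.0731667 kg/s
t_res = M / Q_s = 5.25 / 0.0731667 = 71.754 s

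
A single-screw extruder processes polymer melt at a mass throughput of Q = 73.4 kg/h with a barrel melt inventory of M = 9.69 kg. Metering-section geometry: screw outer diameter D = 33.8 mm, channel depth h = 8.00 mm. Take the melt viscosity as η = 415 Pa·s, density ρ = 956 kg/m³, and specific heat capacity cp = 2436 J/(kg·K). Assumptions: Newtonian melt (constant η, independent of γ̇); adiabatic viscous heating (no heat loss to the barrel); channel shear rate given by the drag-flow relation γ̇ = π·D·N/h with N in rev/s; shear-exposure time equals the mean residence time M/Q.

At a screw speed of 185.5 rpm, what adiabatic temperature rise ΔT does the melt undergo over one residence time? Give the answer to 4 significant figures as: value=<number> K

Convert throughput: Q = 73.4 kg/h = 73.4/3600 = 0.0203889 kg/s
t_res = M / Q_s = 9.69 / 0.0203889 = 475.259 s
Geometry in metres: D = 33.8 mm → 0.0338 m, h = 8.00 mm → 0.008 m; screw speed N = 185.5 rpm = 3.09167 rev/s
γ̇ = π·D·N / h = π · 0.0338 · 3.09167 / 0.008 = 41.0364 s⁻¹
ΔT = η·γ̇²·t_res/(ρ·cp) = [415 × 41.0364² × 475.259] / [956 × 2436] = 142.62 K

value=142.6 K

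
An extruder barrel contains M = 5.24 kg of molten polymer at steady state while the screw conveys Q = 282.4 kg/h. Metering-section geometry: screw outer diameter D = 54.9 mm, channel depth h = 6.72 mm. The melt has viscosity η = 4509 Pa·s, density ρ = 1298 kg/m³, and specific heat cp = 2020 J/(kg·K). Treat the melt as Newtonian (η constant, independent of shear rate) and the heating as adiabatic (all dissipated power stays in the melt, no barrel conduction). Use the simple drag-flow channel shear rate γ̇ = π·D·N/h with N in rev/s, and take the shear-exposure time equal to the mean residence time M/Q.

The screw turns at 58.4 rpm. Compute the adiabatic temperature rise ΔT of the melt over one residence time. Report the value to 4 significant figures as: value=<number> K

Q_s = Q / 3600 = 282.4 / 3600 = 0.0784444 kg/s
Mean residence time: t_res = M/Q_s = 5.24 kg / 0.0784444 kg/s = 66.7989 s
D = 54.9 mm = 0.0549 m;  h = 6.72 mm = 0.00672 m;  N = 58.4 rpm / 60 = 0.973333 rev/s
γ̇ = π·D·N / h = π · 0.0549 · 0.973333 / 0.00672 = 24.9813 s⁻¹
Adiabatic rise: ΔT = η γ̇² t_res / (ρ cp) = 4509·(24.9813)²·66.7989 / (1298·2020) = 71.689 K

value=71.69 K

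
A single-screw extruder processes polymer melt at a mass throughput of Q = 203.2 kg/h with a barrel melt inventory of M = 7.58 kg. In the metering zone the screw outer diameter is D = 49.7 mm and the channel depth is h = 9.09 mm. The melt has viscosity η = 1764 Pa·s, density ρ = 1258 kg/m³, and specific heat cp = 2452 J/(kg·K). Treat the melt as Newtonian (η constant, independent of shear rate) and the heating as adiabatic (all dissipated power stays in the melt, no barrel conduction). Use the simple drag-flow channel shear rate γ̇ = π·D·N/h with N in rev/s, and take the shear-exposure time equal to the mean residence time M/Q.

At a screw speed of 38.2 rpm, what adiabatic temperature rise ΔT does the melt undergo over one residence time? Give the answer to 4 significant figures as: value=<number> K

value=9.184 K

Q_s = Q / 3600 = 203.2 / 3600 = 0.0564444 kg/s
t_res = M / Q_s = 7.58 / 0.0564444 = 134.291 s
D = 49.7 mm = 0.0497 m;  h = 9.09 mm = 0.00909 m;  N = 38.2 rpm / 60 = 0.636667 rev/s
Shear rate: γ̇ = πDN/h = π·0.0497·0.636667/0.00909 = 10.9359 s⁻¹
Adiabatic rise: ΔT = η γ̇² t_res / (ρ cp) = 1764·(10.9359)²·134.291 / (1258·2452) = 9.18448 K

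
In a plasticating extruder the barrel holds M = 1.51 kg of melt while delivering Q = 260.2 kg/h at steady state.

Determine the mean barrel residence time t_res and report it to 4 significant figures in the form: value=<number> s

value=20.89 s

Convert throughput: Q = 260.2 kg/h = 260.2/3600 = 0.0722778 kg/s
Mean residence time: t_res = M/Q_s = 1.51 kg / 0.0722778 kg/s = 20.8916 s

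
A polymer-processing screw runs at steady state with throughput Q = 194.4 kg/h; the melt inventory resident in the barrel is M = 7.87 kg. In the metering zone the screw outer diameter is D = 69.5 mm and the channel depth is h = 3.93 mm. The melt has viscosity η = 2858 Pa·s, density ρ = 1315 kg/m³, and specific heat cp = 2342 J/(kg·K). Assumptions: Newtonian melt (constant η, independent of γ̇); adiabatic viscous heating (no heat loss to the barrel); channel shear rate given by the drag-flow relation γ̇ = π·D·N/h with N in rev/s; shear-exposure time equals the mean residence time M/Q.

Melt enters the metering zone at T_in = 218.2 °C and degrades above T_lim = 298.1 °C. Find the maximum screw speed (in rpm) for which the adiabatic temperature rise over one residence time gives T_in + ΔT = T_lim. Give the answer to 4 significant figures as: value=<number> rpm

Q_s = Q / 3600 = 194.4 / 3600 = 0.054 kg/s
Mean residence time: t_res = M/Q_s = 7.87 kg / 0.054 kg/s = 145.741 s
Convert to metres: D = 0.0695 m, h = 0.00393 m
ΔT_a = T_lim − T_in = 298.1 − 218.2 = 79.9 K
Invert ΔT = ηγ̇²t_res/(ρcp) for γ̇: γ̇_max² = ΔT_a ρ cp / (η t_res) = 79.9·1315·2342 / (2858·145.741) = 590.767 s⁻²
γ̇_max = sqrt(590.767) = 24.3057 s⁻¹
N_max = γ̇_max h / (πD) = 24.3057·0.00393/(π·0.0695) = 0.437488 rev/s → ×60 = 26.2493 rpm

value=26.25 rpm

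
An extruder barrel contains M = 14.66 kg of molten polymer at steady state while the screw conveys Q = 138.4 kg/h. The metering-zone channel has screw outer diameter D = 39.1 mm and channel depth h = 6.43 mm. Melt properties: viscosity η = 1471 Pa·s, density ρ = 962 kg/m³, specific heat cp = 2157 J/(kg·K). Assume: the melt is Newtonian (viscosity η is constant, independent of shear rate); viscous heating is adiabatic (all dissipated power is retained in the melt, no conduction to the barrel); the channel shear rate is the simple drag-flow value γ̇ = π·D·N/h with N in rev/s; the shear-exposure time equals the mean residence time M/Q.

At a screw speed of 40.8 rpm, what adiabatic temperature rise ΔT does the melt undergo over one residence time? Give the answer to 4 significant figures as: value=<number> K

Throughput in SI: Q_s = 138.4 kg/h ÷ 3600 s/h = 0.0384444 kg/s
t_res = M / Q_s = 14.66 ÷ 0.0384444 = 381.329 s
Convert to SI: D = 0.0391 m, h = 0.00643 m, N = 40.8/60 = 0.68 rev/s
γ̇ = π·D·N / h = π · 0.0391 · 0.68 / 0.00643 = 12.9905 s⁻¹
ΔT = η·γ̇²·t_res/(ρ·cp) = [1471 × 12.9905² × 381.329] / [962 × 2157] = 45.6181 K

value=45.62 K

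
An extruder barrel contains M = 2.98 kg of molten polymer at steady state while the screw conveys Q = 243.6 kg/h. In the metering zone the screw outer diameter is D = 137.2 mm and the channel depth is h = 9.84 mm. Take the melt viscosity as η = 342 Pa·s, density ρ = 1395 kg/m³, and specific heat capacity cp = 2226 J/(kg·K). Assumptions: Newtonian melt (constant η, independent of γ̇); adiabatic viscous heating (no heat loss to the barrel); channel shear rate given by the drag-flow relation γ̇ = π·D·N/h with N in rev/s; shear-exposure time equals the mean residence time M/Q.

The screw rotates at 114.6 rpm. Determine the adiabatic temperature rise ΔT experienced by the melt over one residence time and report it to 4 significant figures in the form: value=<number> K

Q_s = Q / 3600 = 243.6 / 3600 = 0.0676667 kg/s
Mean residence time: t_res = M/Q_s = 2.98 kg / 0.0676667 kg/s = 44.0394 s
Geometry in metres: D = 137.2 mm → 0.1372 m, h = 9.84 mm → 0.00984 m; screw speed N = 114.6 rpm = 1.91 rev/s
Shear rate: γ̇ = πDN/h = π·0.1372·1.91/0.00984 = 83.6647 s⁻¹
Adiabatic rise: ΔT = η γ̇² t_res / (ρ cp) = 342·(83.6647)²·44.0394 / (1395·2226) = 33.951 K

value=33.95 K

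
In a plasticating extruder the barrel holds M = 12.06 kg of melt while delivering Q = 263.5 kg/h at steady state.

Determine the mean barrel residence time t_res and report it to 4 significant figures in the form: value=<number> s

Convert throughput: Q = 263.5 kg/h = 263.5/3600 = 0.0731944 kg/s
Mean residence time: t_res = M/Q_s = 12.06 kg / 0.0731944 kg/s = 164.767 s

value=164.8 s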